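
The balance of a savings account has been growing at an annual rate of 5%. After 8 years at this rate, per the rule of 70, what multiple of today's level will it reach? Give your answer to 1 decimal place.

1.5 times

Doubles every ≈ 14.00 years (70/5).
8 years is 0.57 doublings; 2^0.57 ≈ 1.5×.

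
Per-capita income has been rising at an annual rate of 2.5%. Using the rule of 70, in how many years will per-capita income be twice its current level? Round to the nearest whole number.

At 2.5%, doubling takes about 70/2.5 = 28.00 years.

around 28 years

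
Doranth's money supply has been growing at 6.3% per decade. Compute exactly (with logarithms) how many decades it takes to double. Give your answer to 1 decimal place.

11.3 decades

t = ln(2) / ln(1 + 0.063) = 0.6931 / 0.061095 ≈ 11.34.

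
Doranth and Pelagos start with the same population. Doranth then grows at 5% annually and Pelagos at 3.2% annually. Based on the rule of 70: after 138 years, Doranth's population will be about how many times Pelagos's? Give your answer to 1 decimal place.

about 11.7 times

Doranth pulls ahead at 1.8 pp per year, so the ratio doubles every 70/1.8 ≈ 38.89 years.
In 138 years that's 3.55 doublings: 2^3.55 ≈ 11.7.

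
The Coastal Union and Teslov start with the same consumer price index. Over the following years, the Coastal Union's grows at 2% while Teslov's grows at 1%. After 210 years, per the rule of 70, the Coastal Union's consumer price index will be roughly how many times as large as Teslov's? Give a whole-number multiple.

the Coastal Union pulls ahead at 1 pp per year, so the ratio doubles every 70/1 ≈ 70.00 years.
In 210 years that's 3.00 doublings: 2^3.00 ≈ 8.

8 times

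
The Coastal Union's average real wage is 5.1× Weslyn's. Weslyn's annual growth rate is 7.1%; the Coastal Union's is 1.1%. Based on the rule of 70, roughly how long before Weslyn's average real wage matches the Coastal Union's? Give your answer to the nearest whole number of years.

approximately 27 years

Weslyn gains on the Coastal Union at 7.1% − 1.1% = 6 points a year.
At that relative rate the gap halves every 70/6 ≈ 11.67 years.
A 5.1× gap takes log₂(5.1) ≈ 2.35 halvings to close: 2.35 × 11.67 ≈ 27 years.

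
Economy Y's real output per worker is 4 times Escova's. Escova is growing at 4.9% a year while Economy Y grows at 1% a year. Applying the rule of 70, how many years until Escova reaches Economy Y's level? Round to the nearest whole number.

What matters is the difference: 3.9 pp.
Rule of 70 on the gap: the ratio halves every 70/3.9 ≈ 17.95 years.
A 4 times gap closes after 2 halvings: 2 × 17.95 ≈ 36 years.

≈ 36 years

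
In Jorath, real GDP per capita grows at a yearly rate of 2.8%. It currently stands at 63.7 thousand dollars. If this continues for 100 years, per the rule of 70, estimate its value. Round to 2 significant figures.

about 1000 thousand dollars

It doubles every 70/2.8 ≈ 25.00 years, so 100 years is 4.00 doublings.
2^4.00 ≈ 16.00; 63.7 × 16.00 ≈ 1000 thousand dollars.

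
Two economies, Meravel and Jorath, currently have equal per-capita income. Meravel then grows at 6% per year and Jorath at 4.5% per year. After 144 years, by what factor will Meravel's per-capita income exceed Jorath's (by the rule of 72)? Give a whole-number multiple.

Meravel pulls ahead at 1.5 pp per year, so the ratio doubles every 72/1.5 ≈ 48.00 years.
In 144 years that's 3.00 doublings: 2^3.00 ≈ 8.

≈ 8 times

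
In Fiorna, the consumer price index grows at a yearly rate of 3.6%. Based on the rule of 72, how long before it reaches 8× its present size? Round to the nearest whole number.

At 3.6% it doubles every 72/3.6 ≈ 20.00 years.
8× is 3 doublings, so 3 × 20.00 ≈ 60 years.

roughly 60 years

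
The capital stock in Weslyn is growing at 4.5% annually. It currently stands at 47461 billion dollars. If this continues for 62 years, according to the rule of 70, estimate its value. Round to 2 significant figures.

It doubles every 70/4.5 ≈ 15.56 years, so 62 years is 3.98 doublings.
2^3.98 ≈ 15.78; 47461 × 15.78 ≈ 750000 billion dollars.

750000 billion dollars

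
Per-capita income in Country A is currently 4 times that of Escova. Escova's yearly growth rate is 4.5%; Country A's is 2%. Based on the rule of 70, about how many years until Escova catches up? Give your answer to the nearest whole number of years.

Escova gains on Country A at 4.5% − 2% = 2.5 points a year.
At that relative rate the gap halves every 70/2.5 ≈ 28.00 years.
A 4 times gap closes after 2 halvings: 2 × 28.00 ≈ 56 years.

56 years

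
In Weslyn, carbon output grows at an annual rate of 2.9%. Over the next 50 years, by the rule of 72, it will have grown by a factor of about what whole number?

72/2.9 ≈ 24.83 years per doubling.
50 years fits 2 doublings: 2^2 = 4.

approximately 4 times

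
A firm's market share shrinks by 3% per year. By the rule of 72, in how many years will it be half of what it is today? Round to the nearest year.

Halving time ≈ 72 / 3 = 24.00 → 24 years.

approximately 24 years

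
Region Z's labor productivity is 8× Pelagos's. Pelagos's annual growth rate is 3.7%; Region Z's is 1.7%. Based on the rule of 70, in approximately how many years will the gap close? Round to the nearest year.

roughly 105 years

Pelagos gains on Region Z at 3.7% − 1.7% = 2 points a year.
At that relative rate the gap halves every 70/2 ≈ 35.00 years.
An 8× gap closes after 3 halvings: 3 × 35.00 ≈ 105 years.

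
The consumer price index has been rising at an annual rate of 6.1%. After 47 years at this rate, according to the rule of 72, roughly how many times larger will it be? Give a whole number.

around 16 times

At 6.1% one doubling takes ≈ 11.80 years; 47 years is 4 of them, so ×16.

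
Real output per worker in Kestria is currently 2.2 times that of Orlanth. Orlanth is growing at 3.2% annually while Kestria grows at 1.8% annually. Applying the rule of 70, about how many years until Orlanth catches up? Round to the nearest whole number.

The growth-rate gap is 3.2% − 1.8% = 1.4 percentage points.
So the ratio between them halves every 70/1.4 ≈ 50.00 years.
A 2.2 times gap takes log₂(2.2) ≈ 1.14 halvings to close: 1.14 × 50.00 ≈ 57 years.

approximately 57 years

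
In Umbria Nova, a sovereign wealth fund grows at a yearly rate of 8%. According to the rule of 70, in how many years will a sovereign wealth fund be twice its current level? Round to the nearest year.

Doubling time ≈ 70 / 8 = 8.75 years.

approximately 9 years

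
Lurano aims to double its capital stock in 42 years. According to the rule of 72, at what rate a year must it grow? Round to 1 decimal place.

approximately 1.7%

72 / 42 ≈ 1.71, so about 1.7% a year.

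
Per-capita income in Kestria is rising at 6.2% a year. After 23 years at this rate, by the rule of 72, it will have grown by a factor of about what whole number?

approximately 4 times

At 6.2% one doubling takes ≈ 11.61 years; 23 years is 2 of them, so ×4.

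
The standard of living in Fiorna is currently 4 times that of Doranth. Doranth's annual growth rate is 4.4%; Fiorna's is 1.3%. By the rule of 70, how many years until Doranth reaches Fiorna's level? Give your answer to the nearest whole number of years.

about 45 years

The growth-rate gap is 4.4% − 1.3% = 3.1 percentage points.
So the ratio between them halves every 70/3.1 ≈ 22.58 years.
A 4 times gap closes after 2 halvings: 2 × 22.58 ≈ 45 years.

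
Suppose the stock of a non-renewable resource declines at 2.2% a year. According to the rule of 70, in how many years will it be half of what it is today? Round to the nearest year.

approximately 32 years

Falling at 2.2%, it halves about every 70/2.2 = 31.82 years.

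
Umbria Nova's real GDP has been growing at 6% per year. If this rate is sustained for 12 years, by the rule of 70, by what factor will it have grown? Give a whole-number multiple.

At 6% one doubling takes ≈ 11.67 years; 12 years is 1 of them, so ×2.

about 2 times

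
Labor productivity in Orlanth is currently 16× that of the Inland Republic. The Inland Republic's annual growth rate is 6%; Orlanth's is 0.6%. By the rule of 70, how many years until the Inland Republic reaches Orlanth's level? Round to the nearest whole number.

the Inland Republic gains on Orlanth at 6% − 0.6% = 5.4 points a year.
At that relative rate the gap halves every 70/5.4 ≈ 12.96 years.
A 16× gap closes after 4 halvings: 4 × 12.96 ≈ 52 years.

roughly 52 years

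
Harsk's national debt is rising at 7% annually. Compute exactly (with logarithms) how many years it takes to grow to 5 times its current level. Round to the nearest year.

24 years

t = ln(5) / ln(1 + 0.07) = 1.6094 / 0.067659 ≈ 23.79.
≈ 24 years.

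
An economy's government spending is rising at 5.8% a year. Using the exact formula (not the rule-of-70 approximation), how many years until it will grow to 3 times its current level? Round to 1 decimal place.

19.5 years

t = ln(3) / ln(1 + 0.058) = 1.0986 / 0.056380 ≈ 19.49.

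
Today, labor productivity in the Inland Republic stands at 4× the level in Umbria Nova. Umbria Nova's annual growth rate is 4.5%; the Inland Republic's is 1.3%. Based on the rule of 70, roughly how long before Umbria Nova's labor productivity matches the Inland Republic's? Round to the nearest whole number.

roughly 44 years

Umbria Nova gains on the Inland Republic at 4.5% − 1.3% = 3.2 points a year.
At that relative rate the gap halves every 70/3.2 ≈ 21.88 years.
A 4× gap closes after 2 halvings: 2 × 21.88 ≈ 44 years.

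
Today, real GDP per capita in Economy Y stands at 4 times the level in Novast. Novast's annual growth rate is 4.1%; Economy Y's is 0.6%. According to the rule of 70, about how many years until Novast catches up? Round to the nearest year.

≈ 40 years

The growth-rate gap is 4.1% − 0.6% = 3.5 percentage points.
So the ratio between them halves every 70/3.5 ≈ 20.00 years.
A 4 times gap closes after 2 halvings: 2 × 20.00 ≈ 40 years.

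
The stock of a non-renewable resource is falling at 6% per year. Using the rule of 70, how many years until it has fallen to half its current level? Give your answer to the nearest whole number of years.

12 years

Falling at 6%, it halves about every 70/6 = 11.67 years.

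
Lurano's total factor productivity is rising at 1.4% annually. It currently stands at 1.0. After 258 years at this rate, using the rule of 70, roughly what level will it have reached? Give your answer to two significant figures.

It doubles every 70/1.4 ≈ 50.00 years, so 258 years is 5.16 doublings.
2^5.16 ≈ 35.75; 1.0 × 35.75 ≈ 36.

approximately 36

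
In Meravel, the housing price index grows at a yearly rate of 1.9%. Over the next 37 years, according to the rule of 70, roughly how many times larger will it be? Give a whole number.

2 times

At 1.9% one doubling takes ≈ 36.84 years; 37 years is 1 of them, so ×2.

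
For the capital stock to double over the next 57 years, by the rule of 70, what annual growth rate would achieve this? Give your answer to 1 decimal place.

70 / 57 ≈ 1.23, so about 1.2% a year.

approximately 1.2% a year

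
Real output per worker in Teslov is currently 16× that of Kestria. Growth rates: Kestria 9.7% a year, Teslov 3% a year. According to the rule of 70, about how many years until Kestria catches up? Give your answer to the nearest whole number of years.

roughly 42 years

The growth-rate gap is 9.7% − 3% = 6.7 percentage points.
So the ratio between them halves every 70/6.7 ≈ 10.45 years.
A 16× gap closes after 4 halvings: 4 × 10.45 ≈ 42 years.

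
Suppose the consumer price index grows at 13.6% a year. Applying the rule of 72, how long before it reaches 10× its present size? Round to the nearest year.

approximately 18 years

One doubling takes 72/13.6 = 5.29 years.
10× is log₂ 10 ≈ 3.32 doublings, so ≈ 3.32 × 5.29 = 18 years.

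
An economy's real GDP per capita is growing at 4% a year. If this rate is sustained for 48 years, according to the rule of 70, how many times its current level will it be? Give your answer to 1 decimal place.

6.7 times

Doubles every ≈ 17.50 years (70/4).
48 years is 2.74 doublings; 2^2.74 ≈ 6.7×.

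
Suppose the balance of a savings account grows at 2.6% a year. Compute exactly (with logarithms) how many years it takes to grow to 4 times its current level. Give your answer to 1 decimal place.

t = ln(4) / ln(1 + 0.026) = 1.3863 / 0.025668 ≈ 54.01.

54.0 years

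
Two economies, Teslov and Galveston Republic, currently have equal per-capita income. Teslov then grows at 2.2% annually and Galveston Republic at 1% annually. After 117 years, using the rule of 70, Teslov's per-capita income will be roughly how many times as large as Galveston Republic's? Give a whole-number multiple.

Rate gap = 2.2% − 1% = 1.2 points.
The ratio doubles every 70/1.2 ≈ 58.33 years.
117/58.33 ≈ 2.01 doublings → ratio ≈ 2^2.01 ≈ 4.

roughly 4 times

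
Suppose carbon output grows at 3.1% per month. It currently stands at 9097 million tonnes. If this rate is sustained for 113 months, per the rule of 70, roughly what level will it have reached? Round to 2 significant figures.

around 290000 million tonnes

It doubles every 70/3.1 ≈ 22.58 months, so 113 months is 5.00 doublings.
2^5.00 ≈ 32.00; 9097 × 32.00 ≈ 290000 million tonnes.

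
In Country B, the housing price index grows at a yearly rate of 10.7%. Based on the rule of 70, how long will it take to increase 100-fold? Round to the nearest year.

Doubling time ≈ 70/10.7 = 6.54 years.
100× is log₂ 100 ≈ 6.64 doublings, so ≈ 6.64 × 6.54 = 43 years.

≈ 43 years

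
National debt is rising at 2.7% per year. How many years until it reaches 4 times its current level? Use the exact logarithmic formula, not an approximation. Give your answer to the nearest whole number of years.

52 years

t = ln(4) / ln(1 + 0.027) = 1.3863 / 0.026642 ≈ 52.03.
≈ 52 years.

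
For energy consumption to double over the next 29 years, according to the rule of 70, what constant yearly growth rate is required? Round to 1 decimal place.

approximately 2.4%

70 / 29 ≈ 2.41, so about 2.4% per year.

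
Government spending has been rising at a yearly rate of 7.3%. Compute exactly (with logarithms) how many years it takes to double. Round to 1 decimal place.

9.8 years

t = ln(2) / ln(1 + 0.073) = 0.6931 / 0.070458 ≈ 9.84.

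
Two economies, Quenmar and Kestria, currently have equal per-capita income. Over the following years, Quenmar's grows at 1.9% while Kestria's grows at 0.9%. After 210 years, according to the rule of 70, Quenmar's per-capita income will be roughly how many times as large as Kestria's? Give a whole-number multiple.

Rate gap = 1.9% − 0.9% = 1 point.
The ratio doubles every 70/1 ≈ 70.00 years.
210/70.00 ≈ 3.00 doublings → ratio ≈ 2^3.00 ≈ 8.

8 times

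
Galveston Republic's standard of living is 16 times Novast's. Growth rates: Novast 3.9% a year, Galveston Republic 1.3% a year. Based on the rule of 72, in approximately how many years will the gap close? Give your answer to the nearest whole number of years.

roughly 111 years

Novast gains on Galveston Republic at 3.9% − 1.3% = 2.6 points a year.
At that relative rate the gap halves every 72/2.6 ≈ 27.69 years.
A 16 times gap closes after 4 halvings: 4 × 27.69 ≈ 111 years.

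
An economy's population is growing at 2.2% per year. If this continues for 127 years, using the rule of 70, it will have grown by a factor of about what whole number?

70/2.2 ≈ 31.82 years per doubling.
127 years fits 4 doublings: 2^4 = 16.

around 16 times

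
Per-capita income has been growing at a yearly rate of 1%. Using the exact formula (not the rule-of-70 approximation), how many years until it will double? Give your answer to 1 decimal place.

t = ln(2) / ln(1 + 0.01) = 0.6931 / 0.009950 ≈ 69.66.

69.7 years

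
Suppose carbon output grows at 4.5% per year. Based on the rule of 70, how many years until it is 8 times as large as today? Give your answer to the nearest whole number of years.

≈ 47 years

At 4.5% it doubles every 70/4.5 ≈ 15.56 years.
Getting to 8× needs 3 doublings: 3 × 15.56 ≈ 47 years.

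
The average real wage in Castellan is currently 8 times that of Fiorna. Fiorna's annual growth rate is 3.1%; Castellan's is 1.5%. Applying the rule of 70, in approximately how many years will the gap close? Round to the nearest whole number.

The growth-rate gap is 3.1% − 1.5% = 1.6 percentage points.
So the ratio between them halves every 70/1.6 ≈ 43.75 years.
An 8 times gap closes after 3 halvings: 3 × 43.75 ≈ 131 years.

approximately 131 years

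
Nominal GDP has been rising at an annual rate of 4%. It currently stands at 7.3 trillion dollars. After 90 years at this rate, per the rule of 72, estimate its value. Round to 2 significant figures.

roughly 230 trillion dollars

Doubling time ≈ 72/4 = 18.00 years.
90 years is 90/18.00 ≈ 5.00 doublings, a factor of 2^5.00 ≈ 32.00.
7.3 × 32.00 ≈ 230 trillion dollars.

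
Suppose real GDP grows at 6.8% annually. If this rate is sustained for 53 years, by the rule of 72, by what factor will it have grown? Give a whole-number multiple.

about 32 times

At 6.8% one doubling takes ≈ 10.59 years; 53 years is 5 of them, so ×32.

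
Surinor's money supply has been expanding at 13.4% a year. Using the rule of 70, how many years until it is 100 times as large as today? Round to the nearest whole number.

approximately 35 years

At 13.4% it doubles every 70/13.4 ≈ 5.22 years.
100× is log₂ 100 ≈ 6.64 doublings, so ≈ 6.64 × 5.22 = 35 years.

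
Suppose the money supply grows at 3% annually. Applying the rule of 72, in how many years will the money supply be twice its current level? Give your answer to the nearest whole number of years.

about 24 years

Doubling time ≈ 72 / 3 = 24.00 years.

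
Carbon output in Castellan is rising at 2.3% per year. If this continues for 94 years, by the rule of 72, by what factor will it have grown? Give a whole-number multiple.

about 8 times

At 2.3% one doubling takes ≈ 31.30 years; 94 years is 3 of them, so ×8.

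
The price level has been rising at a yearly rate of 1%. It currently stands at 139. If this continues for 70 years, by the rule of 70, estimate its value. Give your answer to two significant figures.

It doubles every 70/1 ≈ 70.00 years, so 70 years is 1.00 doublings.
2^1.00 ≈ 2.00; 139 × 2.00 ≈ 280.

approximately 280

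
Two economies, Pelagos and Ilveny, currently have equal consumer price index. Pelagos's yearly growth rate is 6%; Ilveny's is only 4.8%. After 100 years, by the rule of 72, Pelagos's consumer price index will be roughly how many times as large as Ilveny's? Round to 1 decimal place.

Pelagos pulls ahead at 1.2 pp per year, so the ratio doubles every 72/1.2 ≈ 60.00 years.
In 100 years that's 1.67 doublings: 2^1.67 ≈ 3.2.

about 3.2 times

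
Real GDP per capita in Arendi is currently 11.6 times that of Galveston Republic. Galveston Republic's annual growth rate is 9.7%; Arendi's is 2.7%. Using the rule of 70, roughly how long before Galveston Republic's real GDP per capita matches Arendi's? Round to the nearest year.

35 years

Galveston Republic gains on Arendi at 9.7% − 2.7% = 7 points a year.
At that relative rate the gap halves every 70/7 ≈ 10.00 years.
An 11.6 times gap takes log₂(11.6) ≈ 3.54 halvings to close: 3.54 × 10.00 ≈ 35 years.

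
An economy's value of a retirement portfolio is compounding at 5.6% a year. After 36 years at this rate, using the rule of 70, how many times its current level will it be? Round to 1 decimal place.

Doubling time ≈ 70/5.6 = 12.50 years.
36 years / 12.50 ≈ 2.88 doublings → factor 2^2.88 ≈ 7.4.

≈ 7.4 times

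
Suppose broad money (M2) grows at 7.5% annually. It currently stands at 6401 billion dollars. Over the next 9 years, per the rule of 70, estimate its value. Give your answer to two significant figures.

about 12000 billion dollars

It doubles every 70/7.5 ≈ 9.33 years, so 9 years is 0.96 doublings.
2^0.96 ≈ 1.95; 6401 × 1.95 ≈ 12000 billion dollars.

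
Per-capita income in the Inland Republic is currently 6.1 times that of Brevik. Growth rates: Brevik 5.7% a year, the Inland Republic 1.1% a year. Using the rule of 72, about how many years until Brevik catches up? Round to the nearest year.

approximately 41 years

What matters is the difference: 4.6 pp.
Rule of 72 on the gap: the ratio halves every 72/4.6 ≈ 15.65 years.
A 6.1 times gap takes log₂(6.1) ≈ 2.61 halvings to close: 2.61 × 15.65 ≈ 41 years.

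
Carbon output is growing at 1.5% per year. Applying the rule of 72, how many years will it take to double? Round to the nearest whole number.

≈ 48 years

Doubling time ≈ 72 / 1.5 = 48.00 years.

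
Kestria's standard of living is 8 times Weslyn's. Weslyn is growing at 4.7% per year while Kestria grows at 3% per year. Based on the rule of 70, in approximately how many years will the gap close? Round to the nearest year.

What matters is the difference: 1.7 pp.
Rule of 70 on the gap: the ratio halves every 70/1.7 ≈ 41.18 years.
An 8 times gap closes after 3 halvings: 3 × 41.18 ≈ 124 years.

approximately 124 years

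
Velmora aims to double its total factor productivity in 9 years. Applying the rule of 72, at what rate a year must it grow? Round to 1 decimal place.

around 8.0% a year

72 / 9 ≈ 8.00, so about 8.0% a year.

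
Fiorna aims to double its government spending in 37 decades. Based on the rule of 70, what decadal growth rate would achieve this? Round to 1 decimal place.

≈ 1.9%

70 / 37 ≈ 1.89, so about 1.9% per decade.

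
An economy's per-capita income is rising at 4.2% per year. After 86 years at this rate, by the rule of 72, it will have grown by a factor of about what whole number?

Doubling time ≈ 72/4.2 = 17.14 years.
86/17.14 ≈ 5 doublings, so about 2^5 = 32×.

≈ 32 times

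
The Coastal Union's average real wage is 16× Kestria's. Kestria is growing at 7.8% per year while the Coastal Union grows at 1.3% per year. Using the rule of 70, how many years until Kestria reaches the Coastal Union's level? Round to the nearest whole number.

The growth-rate gap is 7.8% − 1.3% = 6.5 percentage points.
So the ratio between them halves every 70/6.5 ≈ 10.77 years.
A 16× gap closes after 4 halvings: 4 × 10.77 ≈ 43 years.

about 43 years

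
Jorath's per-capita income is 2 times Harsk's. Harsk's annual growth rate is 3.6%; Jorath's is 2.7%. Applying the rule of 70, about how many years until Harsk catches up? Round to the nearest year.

The growth-rate gap is 3.6% − 2.7% = 0.9 percentage points.
So the ratio between them halves every 70/0.9 ≈ 77.78 years.
A 2 times gap closes after 1 halving: 1 × 77.78 ≈ 78 years.

around 78 years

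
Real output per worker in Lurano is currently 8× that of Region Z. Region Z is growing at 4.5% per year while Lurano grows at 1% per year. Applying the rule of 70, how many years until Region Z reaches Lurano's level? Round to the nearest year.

60 years

What matters is the difference: 3.5 pp.
Rule of 70 on the gap: the ratio halves every 70/3.5 ≈ 20.00 years.
An 8× gap closes after 3 halvings: 3 × 20.00 ≈ 60 years.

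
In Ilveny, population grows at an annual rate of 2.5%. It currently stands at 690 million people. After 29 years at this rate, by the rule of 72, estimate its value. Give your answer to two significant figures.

It doubles every 72/2.5 ≈ 28.80 years, so 29 years is 1.01 doublings.
2^1.01 ≈ 2.01; 690 × 2.01 ≈ 1400 million people.

about 1400 million people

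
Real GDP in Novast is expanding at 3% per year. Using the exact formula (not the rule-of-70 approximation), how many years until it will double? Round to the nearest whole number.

t = ln(2) / ln(1 + 0.03) = 0.6931 / 0.029559 ≈ 23.45.
≈ 23 years.

23 years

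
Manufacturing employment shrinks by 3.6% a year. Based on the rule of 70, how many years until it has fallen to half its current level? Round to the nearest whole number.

roughly 19 years

The rule works in reverse for decay: 70/3.6 ≈ 19.44 years to halve.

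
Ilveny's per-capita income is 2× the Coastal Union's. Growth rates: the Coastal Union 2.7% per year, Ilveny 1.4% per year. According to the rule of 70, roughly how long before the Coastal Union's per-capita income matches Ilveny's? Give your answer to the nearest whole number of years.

roughly 54 years

The growth-rate gap is 2.7% − 1.4% = 1.3 percentage points.
So the ratio between them halves every 70/1.3 ≈ 53.85 years.
A 2× gap closes after 1 halving: 1 × 53.85 ≈ 54 years.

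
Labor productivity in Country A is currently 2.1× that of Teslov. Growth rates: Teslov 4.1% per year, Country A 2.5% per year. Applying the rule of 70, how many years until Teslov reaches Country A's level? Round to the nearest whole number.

What matters is the difference: 1.6 pp.
Rule of 70 on the gap: the ratio halves every 70/1.6 ≈ 43.75 years.
A 2.1× gap takes log₂(2.1) ≈ 1.07 halvings to close: 1.07 × 43.75 ≈ 47 years.

approximately 47 years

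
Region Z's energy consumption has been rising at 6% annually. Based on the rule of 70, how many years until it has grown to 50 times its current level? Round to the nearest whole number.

At 6% it doubles every 70/6 ≈ 11.67 years.
Reaching 50× takes log₂(50) ≈ 5.64 doublings.
5.64 × 11.67 ≈ 66 years.

approximately 66 years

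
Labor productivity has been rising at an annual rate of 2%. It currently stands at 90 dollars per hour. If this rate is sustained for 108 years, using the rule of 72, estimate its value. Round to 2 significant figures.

Doubling time ≈ 72/2 = 36.00 years.
108 years is 108/36.00 ≈ 3.00 doublings, a factor of 2^3.00 ≈ 8.00.
90 × 8.00 ≈ 720 dollars per hour.

about 720 dollars per hour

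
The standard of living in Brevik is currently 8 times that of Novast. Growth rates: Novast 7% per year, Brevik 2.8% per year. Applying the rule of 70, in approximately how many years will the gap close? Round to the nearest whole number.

The growth-rate gap is 7% − 2.8% = 4.2 percentage points.
So the ratio between them halves every 70/4.2 ≈ 16.67 years.
An 8 times gap closes after 3 halvings: 3 × 16.67 ≈ 50 years.

approximately 50 years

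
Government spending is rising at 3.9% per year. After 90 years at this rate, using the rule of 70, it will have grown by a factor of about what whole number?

70/3.9 ≈ 17.95 years per doubling.
90 years fits 5 doublings: 2^5 = 32.

about 32 times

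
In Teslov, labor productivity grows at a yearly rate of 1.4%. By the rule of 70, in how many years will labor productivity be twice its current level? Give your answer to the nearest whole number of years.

Doubling time ≈ 70 / 1.4 = 50.00 years.

around 50 years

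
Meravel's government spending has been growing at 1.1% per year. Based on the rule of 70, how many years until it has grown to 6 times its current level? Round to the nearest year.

about 164 years

At 1.1% it doubles every 70/1.1 ≈ 63.64 years.
Reaching 6× takes log₂(6) ≈ 2.58 doublings.
2.58 × 63.64 ≈ 164 years.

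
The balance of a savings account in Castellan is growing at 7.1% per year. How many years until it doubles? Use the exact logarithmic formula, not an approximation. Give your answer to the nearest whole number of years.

t = ln(2) / ln(1 + 0.071) = 0.6931 / 0.068593 ≈ 10.10.
≈ 10 years.

10 years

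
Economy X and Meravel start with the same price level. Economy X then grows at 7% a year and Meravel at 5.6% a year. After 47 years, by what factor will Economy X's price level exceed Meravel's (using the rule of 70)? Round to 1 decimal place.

about 1.9 times

Rate gap = 7% − 5.6% = 1.4 points.
The ratio doubles every 70/1.4 ≈ 50.00 years.
47/50.00 ≈ 0.94 doublings → ratio ≈ 2^0.94 ≈ 1.9.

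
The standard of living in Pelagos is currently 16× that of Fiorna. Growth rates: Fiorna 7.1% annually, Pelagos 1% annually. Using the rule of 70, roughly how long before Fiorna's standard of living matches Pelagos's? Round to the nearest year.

approximately 46 years

The growth-rate gap is 7.1% − 1% = 6.1 percentage points.
So the ratio between them halves every 70/6.1 ≈ 11.48 years.
A 16× gap closes after 4 halvings: 4 × 11.48 ≈ 46 years.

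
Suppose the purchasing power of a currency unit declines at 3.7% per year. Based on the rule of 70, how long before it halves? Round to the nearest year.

Falling at 3.7%, it halves about every 70/3.7 = 18.92 years.

approximately 19 years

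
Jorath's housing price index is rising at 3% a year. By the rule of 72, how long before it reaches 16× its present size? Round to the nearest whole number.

One doubling takes 72/3 = 24.00 years.
16 = 2^4, so 4 doublings → 96 years.

roughly 96 years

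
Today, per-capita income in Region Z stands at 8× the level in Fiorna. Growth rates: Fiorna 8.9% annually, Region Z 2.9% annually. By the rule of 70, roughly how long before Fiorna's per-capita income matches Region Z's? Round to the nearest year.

What matters is the difference: 6 pp.
Rule of 70 on the gap: the ratio halves every 70/6 ≈ 11.67 years.
An 8× gap closes after 3 halvings: 3 × 11.67 ≈ 35 years.

35 years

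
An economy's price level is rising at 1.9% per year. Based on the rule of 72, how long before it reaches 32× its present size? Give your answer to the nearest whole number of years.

around 189 years

At 1.9% it doubles every 72/1.9 ≈ 37.89 years.
Getting to 32× needs 5 doublings: 5 × 37.89 ≈ 189 years.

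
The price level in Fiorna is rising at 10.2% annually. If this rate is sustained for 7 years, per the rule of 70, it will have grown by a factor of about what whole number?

At 10.2% one doubling takes ≈ 6.86 years; 7 years is 1 of them, so ×2.

approximately 2 times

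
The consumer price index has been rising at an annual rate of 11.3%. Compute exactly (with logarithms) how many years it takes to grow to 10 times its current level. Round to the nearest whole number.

22 years

t = ln(10) / ln(1 + 0.113) = 2.3026 / 0.107059 ≈ 21.51.
≈ 22 years.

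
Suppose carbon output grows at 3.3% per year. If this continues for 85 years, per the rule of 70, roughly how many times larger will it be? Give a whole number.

approximately 16 times

Doubling time ≈ 70/3.3 = 21.21 years.
85/21.21 ≈ 4 doublings, so about 2^4 = 16×.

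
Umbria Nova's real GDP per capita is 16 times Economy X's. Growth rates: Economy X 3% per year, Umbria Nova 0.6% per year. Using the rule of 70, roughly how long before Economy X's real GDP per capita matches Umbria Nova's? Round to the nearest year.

The growth-rate gap is 3% − 0.6% = 2.4 percentage points.
So the ratio between them halves every 70/2.4 ≈ 29.17 years.
A 16 times gap closes after 4 halvings: 4 × 29.17 ≈ 117 years.

117 years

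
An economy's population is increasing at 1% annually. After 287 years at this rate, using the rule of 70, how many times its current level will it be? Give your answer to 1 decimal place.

Doubling time ≈ 70/1 = 70.00 years.
287 years / 70.00 ≈ 4.10 doublings → factor 2^4.10 ≈ 17.1.

around 17.1 times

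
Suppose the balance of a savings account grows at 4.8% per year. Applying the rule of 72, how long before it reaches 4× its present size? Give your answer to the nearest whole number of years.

roughly 30 years

At 4.8% it doubles every 72/4.8 ≈ 15.00 years.
4× is 2 doublings, so 2 × 15.00 ≈ 30 years.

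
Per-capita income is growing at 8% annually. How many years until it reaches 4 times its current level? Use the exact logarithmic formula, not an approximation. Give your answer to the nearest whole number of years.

t = ln(4) / ln(1 + 0.08) = 1.3863 / 0.076961 ≈ 18.01.
≈ 18 years.

18 years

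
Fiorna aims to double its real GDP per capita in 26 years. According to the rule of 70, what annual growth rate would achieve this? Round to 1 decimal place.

2.7%

70 / 26 ≈ 2.69, so about 2.7% a year.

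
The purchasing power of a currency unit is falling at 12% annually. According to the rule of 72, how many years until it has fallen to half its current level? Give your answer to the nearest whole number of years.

roughly 6 years

Falling at 12%, it halves about every 72/12 = 6.00 years.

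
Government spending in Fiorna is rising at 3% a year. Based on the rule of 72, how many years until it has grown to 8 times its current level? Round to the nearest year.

One doubling takes 72/3 = 24.00 years.
8 = 2^3, so 3 doublings → 72 years.

roughly 72 years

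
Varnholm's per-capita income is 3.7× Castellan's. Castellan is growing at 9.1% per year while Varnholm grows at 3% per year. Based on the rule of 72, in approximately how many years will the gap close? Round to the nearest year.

Castellan gains on Varnholm at 9.1% − 3% = 6.1 points a year.
At that relative rate the gap halves every 72/6.1 ≈ 11.80 years.
A 3.7× gap takes log₂(3.7) ≈ 1.89 halvings to close: 1.89 × 11.80 ≈ 22 years.

about 22 years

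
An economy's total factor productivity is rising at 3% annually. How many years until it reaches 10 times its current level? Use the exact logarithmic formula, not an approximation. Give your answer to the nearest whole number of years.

t = ln(10) / ln(1 + 0.03) = 2.3026 / 0.029559 ≈ 77.90.
≈ 78 years.

78 years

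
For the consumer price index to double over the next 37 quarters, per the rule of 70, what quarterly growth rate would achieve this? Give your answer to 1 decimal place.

approximately 1.9%

70 / 37 ≈ 1.89, so about 1.9% per quarter.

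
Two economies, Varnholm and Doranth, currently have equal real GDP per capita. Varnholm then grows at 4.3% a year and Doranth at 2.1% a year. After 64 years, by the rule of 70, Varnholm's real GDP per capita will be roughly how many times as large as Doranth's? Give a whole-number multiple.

approximately 4 times

Varnholm pulls ahead at 2.2 pp per year, so the ratio doubles every 70/2.2 ≈ 31.82 years.
In 64 years that's 2.01 doublings: 2^2.01 ≈ 4.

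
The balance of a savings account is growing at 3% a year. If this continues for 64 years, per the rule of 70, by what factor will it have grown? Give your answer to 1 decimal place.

Doubles every ≈ 23.33 years (70/3).
64 years is 2.74 doublings; 2^2.74 ≈ 6.7×.

≈ 6.7 times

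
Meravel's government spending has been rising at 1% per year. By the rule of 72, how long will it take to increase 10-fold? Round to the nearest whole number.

about 239 years

One doubling takes 72/1 = 72.00 years.
Reaching 10× takes log₂(10) ≈ 3.32 doublings.
3.32 × 72.00 ≈ 239 years.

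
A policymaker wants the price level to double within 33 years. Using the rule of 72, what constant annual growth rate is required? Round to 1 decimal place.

around 2.2%

72 / 33 ≈ 2.18, so about 2.2% annually.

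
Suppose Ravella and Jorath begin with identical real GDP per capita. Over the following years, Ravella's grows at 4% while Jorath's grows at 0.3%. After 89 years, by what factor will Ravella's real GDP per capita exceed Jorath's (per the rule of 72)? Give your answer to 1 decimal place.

23.8 times

Rate gap = 4% − 0.3% = 3.7 points.
The ratio doubles every 72/3.7 ≈ 19.46 years.
89/19.46 ≈ 4.57 doublings → ratio ≈ 2^4.57 ≈ 23.8.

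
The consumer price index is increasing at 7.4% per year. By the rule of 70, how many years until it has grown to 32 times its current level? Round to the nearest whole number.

47 years

Doubling time ≈ 70/7.4 = 9.46 years.
Getting to 32× needs 5 doublings: 5 × 9.46 ≈ 47 years.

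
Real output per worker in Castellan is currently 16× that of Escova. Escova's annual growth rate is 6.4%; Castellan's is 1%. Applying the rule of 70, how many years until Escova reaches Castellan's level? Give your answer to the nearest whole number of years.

Escova gains on Castellan at 6.4% − 1% = 5.4 points a year.
At that relative rate the gap halves every 70/5.4 ≈ 12.96 years.
A 16× gap closes after 4 halvings: 4 × 12.96 ≈ 52 years.

around 52 years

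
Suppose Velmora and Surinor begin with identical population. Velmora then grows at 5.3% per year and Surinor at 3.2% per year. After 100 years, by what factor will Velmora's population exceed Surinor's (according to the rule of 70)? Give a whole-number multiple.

Only the 2.1-point difference matters.
70/2.1 ≈ 33.33 years per doubling of the ratio; 100 years gives 3.00 doublings, so ≈ 8×.

8 times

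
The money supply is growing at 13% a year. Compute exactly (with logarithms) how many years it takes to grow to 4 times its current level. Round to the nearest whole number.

11 years

t = ln(4) / ln(1 + 0.13) = 1.3863 / 0.122218 ≈ 11.34.
≈ 11 years.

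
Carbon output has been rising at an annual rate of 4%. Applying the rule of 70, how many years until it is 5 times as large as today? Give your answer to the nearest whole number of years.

roughly 41 years

One doubling takes 70/4 = 17.50 years.
5× is log₂ 5 ≈ 2.32 doublings, so ≈ 2.32 × 17.50 = 41 years.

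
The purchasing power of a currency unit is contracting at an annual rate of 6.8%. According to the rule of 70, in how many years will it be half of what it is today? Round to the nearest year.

Halving time ≈ 70 / 6.8 = 10.29 → 10 years.

around 10 years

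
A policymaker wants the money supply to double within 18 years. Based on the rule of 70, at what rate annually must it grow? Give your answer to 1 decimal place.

70 / 18 ≈ 3.89, so about 3.9% annually.

roughly 3.9%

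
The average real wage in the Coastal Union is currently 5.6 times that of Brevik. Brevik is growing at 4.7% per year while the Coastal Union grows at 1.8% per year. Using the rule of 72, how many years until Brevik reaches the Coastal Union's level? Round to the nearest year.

around 62 years

The growth-rate gap is 4.7% − 1.8% = 2.9 percentage points.
So the ratio between them halves every 72/2.9 ≈ 24.83 years.
A 5.6 times gap takes log₂(5.6) ≈ 2.49 halvings to close: 2.49 × 24.83 ≈ 62 years.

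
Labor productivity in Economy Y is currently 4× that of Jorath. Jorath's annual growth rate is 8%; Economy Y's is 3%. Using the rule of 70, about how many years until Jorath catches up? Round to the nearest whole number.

around 28 years

The growth-rate gap is 8% − 3% = 5 percentage points.
So the ratio between them halves every 70/5 ≈ 14.00 years.
A 4× gap closes after 2 halvings: 2 × 14.00 ≈ 28 years.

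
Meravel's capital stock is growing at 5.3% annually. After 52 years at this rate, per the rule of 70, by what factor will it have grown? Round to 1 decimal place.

Doubles every ≈ 13.21 years (70/5.3).
52 years is 3.94 doublings; 2^3.94 ≈ 15.3×.

≈ 15.3 times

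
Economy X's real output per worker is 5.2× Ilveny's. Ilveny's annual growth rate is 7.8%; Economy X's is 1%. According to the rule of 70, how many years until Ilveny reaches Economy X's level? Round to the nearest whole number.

Ilveny gains on Economy X at 7.8% − 1% = 6.8 points a year.
At that relative rate the gap halves every 70/6.8 ≈ 10.29 years.
A 5.2× gap takes log₂(5.2) ≈ 2.38 halvings to close: 2.38 × 10.29 ≈ 24 years.

24 years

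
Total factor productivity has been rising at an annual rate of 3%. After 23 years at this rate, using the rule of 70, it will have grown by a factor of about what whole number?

about 2 times

Doubling time ≈ 70/3 = 23.33 years.
23/23.33 ≈ 1 doubling, so about 2^1 = 2×.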